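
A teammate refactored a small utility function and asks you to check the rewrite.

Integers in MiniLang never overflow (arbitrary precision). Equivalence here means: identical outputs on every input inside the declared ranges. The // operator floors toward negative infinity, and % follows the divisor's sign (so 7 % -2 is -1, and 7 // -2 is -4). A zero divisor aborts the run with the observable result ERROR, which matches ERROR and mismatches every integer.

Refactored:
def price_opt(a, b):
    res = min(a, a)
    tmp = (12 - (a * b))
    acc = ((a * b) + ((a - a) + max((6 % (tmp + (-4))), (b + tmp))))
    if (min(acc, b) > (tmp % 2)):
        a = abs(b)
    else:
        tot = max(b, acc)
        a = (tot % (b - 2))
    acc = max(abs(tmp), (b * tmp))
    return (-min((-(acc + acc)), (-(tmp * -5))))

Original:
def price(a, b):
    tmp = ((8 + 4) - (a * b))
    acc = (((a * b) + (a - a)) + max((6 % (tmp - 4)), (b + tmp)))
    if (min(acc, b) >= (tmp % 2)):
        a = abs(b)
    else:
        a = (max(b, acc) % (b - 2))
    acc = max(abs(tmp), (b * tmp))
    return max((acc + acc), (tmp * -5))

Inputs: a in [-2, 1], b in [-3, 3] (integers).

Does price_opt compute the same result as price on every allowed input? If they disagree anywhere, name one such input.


Equivalent. The edit looks behavioral (`(min(acc, b) >= (tmp % 2))` became `(min(acc, b) > (tmp % 2))`), but over these ranges it never changes the outcome.
Across all 28 domain points the two functions coincide.
Spot check at a=1, b=0 — price: tmp=12, then acc=12, then (min(acc, b) >= (tmp % 2)) is true, then a=0, then acc=12, then returns 24. price_opt: res=1, then tmp=12, then acc=12, then (min(acc, b) > (tmp % 2)) is false, then tot=12, then a=0, then acc=12, then returns 24. Both give 24.
verdict: equivalent


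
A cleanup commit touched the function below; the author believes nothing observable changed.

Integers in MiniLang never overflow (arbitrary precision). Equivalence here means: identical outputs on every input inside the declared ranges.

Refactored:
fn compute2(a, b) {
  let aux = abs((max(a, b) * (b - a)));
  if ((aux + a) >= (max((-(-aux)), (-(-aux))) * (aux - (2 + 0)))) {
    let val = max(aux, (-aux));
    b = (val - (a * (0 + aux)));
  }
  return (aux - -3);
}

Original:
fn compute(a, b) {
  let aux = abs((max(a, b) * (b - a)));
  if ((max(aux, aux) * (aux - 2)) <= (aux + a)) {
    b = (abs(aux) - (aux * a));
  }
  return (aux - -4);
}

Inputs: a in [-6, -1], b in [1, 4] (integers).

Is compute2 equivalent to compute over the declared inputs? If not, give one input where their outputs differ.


These are not equivalent — on a=-6, b=1 the outputs split (11 vs 10).
compute: aux := 7 | ((max(aux, aux) * (aux - 2)) <= (aux + a)): false | result 11
compute2: aux := 7 | ((aux + a) >= (max((-(-aux)), (-(-aux))) * (aux - (2 + 0)))): false | result 10
verdict: not equivalent; witness: a=-6, b=1


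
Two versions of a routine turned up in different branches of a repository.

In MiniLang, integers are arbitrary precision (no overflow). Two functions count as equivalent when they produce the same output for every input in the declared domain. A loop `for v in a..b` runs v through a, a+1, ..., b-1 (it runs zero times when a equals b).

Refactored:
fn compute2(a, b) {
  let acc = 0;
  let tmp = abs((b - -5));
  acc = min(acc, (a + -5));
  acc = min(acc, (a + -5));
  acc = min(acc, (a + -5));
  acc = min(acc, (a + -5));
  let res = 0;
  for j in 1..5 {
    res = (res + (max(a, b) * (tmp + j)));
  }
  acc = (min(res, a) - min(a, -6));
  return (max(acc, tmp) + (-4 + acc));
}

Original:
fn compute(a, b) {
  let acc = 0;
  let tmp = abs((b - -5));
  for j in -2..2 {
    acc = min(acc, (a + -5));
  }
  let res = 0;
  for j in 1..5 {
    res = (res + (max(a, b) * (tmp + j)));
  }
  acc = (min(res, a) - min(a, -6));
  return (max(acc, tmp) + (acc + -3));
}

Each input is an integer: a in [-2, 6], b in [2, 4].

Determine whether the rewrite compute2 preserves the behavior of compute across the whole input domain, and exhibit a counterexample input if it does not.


Take a=-2, b=2.
compute: acc = 0; tmp = 7; [j=-2]; acc = -7; [j=-1]; acc = -7; [j=0]; acc = -7; [j=1]; acc = -7; res = 0; [j=1]; res = 16; [j=2]; res = 34; [j=3]; res = 54; [j=4]; res = 76; acc = 4; return 8
compute2: acc = 0; tmp = 7; acc = -7; acc = -7; acc = -7; acc = -7; res = 0; [j=1]; res = 16; [j=2]; res = 34; [j=3]; res = 54; [j=4]; res = 76; acc = 4; return 7
8 != 7, so the rewrite changes behavior.
verdict: not equivalent; witness: a=-2, b=2


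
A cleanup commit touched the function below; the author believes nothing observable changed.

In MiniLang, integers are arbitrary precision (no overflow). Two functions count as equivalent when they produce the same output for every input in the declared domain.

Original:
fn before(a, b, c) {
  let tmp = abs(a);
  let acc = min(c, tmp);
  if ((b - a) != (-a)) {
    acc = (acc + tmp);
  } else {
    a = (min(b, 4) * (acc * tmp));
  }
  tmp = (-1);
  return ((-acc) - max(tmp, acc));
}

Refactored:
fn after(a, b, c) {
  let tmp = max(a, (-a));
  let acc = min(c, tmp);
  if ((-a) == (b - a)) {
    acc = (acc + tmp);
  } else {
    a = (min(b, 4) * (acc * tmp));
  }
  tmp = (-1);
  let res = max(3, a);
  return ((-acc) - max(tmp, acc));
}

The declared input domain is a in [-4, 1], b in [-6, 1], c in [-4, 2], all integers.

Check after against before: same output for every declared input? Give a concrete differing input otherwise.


The rewrite breaks on a=-4, b=-6, c=-4, where the results are 0 and 5.
before: tmp = 4; acc = -4; ((b - a) != (-a)) -> true; acc = 0; tmp = -1; return 0
after: tmp = 4; acc = -4; ((-a) == (b - a)) -> false; a = 96; tmp = -1; res = 96; return 5
verdict: not equivalent; witness: a=-4, b=-6, c=-4


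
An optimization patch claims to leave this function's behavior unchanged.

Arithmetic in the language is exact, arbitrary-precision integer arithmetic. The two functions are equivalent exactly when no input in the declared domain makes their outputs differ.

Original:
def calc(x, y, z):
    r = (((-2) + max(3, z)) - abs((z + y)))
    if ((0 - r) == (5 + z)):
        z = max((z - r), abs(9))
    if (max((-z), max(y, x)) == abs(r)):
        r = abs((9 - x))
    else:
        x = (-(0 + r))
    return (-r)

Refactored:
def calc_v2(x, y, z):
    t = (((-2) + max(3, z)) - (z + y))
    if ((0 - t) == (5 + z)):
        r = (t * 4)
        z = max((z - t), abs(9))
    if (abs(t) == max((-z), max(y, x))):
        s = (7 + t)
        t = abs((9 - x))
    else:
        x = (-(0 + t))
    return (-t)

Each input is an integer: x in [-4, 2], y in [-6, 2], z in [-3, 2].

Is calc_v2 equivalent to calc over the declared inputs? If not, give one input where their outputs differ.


On input x=-4, y=-6, z=-3, calc returns 8 while calc_v2 returns -10.
verdict: not equivalent; witness: x=-4, y=-6, z=-3


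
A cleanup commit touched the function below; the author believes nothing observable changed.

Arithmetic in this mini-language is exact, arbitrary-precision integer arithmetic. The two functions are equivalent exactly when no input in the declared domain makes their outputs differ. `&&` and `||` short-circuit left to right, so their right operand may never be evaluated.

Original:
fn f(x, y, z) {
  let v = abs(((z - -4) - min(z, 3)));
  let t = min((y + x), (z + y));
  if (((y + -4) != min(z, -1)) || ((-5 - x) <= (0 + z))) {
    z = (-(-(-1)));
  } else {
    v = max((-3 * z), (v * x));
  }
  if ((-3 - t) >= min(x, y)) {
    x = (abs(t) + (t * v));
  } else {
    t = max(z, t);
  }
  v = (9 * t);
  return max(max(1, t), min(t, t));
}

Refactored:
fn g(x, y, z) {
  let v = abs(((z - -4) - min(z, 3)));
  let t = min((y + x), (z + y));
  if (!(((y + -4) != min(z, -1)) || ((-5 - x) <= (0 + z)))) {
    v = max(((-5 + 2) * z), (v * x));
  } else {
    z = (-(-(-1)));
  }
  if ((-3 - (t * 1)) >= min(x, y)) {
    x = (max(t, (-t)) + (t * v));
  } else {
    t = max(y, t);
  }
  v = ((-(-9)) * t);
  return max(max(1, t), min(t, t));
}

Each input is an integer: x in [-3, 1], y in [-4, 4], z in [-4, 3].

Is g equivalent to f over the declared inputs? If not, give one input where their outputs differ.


x=-3, y=4, z=-3 yields 1 from f but 4 from g.
verdict: not equivalent; witness: x=-3, y=4, z=-3


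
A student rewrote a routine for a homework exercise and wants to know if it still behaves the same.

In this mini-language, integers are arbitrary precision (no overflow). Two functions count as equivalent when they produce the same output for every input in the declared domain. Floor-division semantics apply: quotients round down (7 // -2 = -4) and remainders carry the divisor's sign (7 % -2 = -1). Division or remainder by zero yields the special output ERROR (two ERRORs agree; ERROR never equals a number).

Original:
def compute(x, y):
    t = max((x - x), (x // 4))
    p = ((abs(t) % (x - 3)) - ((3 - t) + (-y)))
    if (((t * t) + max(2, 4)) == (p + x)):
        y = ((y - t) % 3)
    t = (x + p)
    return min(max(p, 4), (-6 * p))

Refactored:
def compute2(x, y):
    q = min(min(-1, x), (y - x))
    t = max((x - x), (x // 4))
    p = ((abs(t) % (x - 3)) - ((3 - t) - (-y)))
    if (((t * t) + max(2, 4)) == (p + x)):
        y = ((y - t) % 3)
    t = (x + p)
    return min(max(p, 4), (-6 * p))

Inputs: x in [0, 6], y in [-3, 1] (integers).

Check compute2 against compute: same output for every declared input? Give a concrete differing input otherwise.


Run the pair on x=0, y=-3.
compute: t = 0; p = -6; (((t * t) + max(2, 4)) == (p + x)) -> false; t = -6; return 4
compute2: q = -3; t = 0; p = 0; (((t * t) + max(2, 4)) == (p + x)) -> false; t = 0; return 0
4 != 0, so the rewrite changes behavior.
verdict: not equivalent; witness: x=0, y=-3


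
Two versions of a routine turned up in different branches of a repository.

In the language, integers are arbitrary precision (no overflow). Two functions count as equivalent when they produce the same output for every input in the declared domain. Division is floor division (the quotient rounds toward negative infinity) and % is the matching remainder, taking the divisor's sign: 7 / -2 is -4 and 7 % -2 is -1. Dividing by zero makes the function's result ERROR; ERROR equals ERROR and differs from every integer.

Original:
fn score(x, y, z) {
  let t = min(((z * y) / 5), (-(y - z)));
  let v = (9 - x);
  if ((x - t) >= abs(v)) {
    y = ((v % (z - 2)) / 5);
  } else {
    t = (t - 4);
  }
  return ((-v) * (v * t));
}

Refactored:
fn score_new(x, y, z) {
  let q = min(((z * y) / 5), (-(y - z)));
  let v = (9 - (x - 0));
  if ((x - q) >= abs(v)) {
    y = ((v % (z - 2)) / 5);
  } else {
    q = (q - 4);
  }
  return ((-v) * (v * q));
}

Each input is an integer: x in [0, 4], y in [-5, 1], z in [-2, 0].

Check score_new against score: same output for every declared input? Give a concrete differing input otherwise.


This is a faithful refactor — local variable names differ, plus constant usage differs, plus arithmetic usage differs, but the computed results match everywhere.
Spot check at x=1, y=-1, z=-2 — score: t=-1, then v=8, then ((x - t) >= abs(v)) is false, then t=-5, then returns 320. score_new: q=-1, then v=8, then ((x - q) >= abs(v)) is false, then q=-5, then returns 320. Both give 320.
Sweeping the whole domain (105 inputs) finds no disagreement.
verdict: equivalent


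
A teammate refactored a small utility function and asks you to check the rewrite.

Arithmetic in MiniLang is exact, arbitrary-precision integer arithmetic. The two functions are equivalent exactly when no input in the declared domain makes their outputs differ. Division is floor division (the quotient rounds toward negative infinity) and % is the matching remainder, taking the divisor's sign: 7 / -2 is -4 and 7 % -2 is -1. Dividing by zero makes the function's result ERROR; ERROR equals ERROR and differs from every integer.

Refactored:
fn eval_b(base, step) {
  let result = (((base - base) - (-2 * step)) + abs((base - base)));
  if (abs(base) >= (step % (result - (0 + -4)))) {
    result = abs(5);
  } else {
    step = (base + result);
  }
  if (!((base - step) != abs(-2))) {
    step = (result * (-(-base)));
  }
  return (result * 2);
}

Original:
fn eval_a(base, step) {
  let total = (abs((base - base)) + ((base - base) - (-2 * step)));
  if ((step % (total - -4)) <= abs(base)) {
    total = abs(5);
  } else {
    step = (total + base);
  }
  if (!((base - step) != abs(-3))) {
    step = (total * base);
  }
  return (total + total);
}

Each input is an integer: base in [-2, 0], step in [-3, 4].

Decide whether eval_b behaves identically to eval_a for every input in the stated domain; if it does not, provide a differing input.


Equivalent. The edit looks behavioral (`-3` became `-2`), but over these ranges it never changes the outcome.
Every one of the 24 inputs gives matching results.
Tracing base=0, step=2: eval_a: total becomes 4; next ((step % (total - -4)) <= abs(base)) evaluates to false; next step becomes 4; next (!((base - step) != abs(-3))) evaluates to false; next final value 8 | eval_b: result becomes 4; next (abs(base) >= (step % (result - (0 + -4)))) evaluates to false; next step becomes 4; next (!((base - step) != abs(-2))) evaluates to false; next final value 8 — matching result 8.
verdict: equivalent


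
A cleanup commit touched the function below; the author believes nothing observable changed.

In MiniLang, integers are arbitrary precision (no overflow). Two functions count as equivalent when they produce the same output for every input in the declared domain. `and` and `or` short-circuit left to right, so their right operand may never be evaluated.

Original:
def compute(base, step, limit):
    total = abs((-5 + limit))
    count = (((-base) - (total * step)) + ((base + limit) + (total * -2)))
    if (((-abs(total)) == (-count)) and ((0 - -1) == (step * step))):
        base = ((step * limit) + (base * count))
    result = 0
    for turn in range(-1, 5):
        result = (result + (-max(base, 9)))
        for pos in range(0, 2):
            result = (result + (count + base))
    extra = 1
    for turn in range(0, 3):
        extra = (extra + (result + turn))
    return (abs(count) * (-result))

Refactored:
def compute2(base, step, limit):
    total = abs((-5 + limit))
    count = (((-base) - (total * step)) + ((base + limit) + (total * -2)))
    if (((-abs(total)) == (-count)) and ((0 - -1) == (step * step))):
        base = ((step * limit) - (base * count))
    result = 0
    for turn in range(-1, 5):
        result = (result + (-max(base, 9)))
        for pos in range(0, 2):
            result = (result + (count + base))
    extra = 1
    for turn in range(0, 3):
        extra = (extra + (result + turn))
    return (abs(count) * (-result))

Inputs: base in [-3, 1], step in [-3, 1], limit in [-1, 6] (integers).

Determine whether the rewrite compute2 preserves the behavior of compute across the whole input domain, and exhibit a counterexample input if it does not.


Run the pair on base=-3, step=1, limit=4.
compute: total=1, then count=1, then (((-abs(total)) == (-count)) and ((0 - -1) == (step * step))) is true, then base=1, then result=0, then (turn=-1), then result=-9, then (pos=0), then result=-7, then (pos=1), then result=-5, then (turn=0), then result=-14, then (pos=0), then result=-12, then (pos=1), then result=-10, then (turn=1), then result=-19, then (pos=0), then result=-17, then (pos=1), then result=-15, then (turn=2), then result=-24, then (pos=0), then result=-22, then (pos=1), then result=-20, then (turn=3), then result=-29, then (pos=0), then result=-27, then (pos=1), then result=-25, then (turn=4), then result=-34, then (pos=0), then result=-32, then (pos=1), then result=-30, then extra=1, then (turn=0), then extra=-29, then (turn=1), then extra=-58, then (turn=2), then extra=-86, then returns 30
compute2: total=1, then count=1, then (((-abs(total)) == (-count)) and ((0 - -1) == (step * step))) is true, then base=7, then result=0, then (turn=-1), then result=-9, then (pos=0), then result=-1, then (pos=1), then result=7, then (turn=0), then result=-2, then (pos=0), then result=6, then (pos=1), then result=14, then (turn=1), then result=5, then (pos=0), then result=13, then (pos=1), then result=21, then (turn=2), then result=12, then (pos=0), then result=20, then (pos=1), then result=28, then (turn=3), then result=19, then (pos=0), then result=27, then (pos=1), then result=35, then (turn=4), then result=26, then (pos=0), then result=34, then (pos=1), then result=42, then extra=1, then (turn=0), then extra=43, then (turn=1), then extra=86, then (turn=2), then extra=130, then returns -42
30 vs -42 — the two versions disagree here.
verdict: not equivalent; witness: base=-3, step=1, limit=4


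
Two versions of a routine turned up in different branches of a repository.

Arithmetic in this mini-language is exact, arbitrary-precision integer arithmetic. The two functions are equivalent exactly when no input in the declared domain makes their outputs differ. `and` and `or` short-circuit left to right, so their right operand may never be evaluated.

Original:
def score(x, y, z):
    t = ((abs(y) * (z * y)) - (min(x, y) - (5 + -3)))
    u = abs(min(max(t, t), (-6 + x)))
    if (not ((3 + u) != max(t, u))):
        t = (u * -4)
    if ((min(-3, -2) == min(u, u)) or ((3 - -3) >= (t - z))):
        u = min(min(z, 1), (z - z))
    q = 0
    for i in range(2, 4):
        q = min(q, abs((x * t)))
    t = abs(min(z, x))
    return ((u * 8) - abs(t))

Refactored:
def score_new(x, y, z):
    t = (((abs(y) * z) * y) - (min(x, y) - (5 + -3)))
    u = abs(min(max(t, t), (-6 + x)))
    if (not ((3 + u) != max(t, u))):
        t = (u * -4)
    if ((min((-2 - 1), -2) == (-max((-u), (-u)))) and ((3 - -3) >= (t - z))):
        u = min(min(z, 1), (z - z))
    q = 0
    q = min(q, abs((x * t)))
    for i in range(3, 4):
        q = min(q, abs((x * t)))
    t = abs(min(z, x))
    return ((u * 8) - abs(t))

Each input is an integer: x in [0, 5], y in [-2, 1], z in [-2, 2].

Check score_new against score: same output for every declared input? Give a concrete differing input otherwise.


Try x=0, y=-2, z=0.
score: t = 4; u = 6; (not ((3 + u) != max(t, u))) -> false; ((min(-3, -2) == min(u, u)) or ((3 - -3) >= (t - z))) -> true; u = 0; q = 0; [i=2]; q = 0; [i=3]; q = 0; t = 0; return 0
score_new: t = 4; u = 6; (not ((3 + u) != max(t, u))) -> false; ((min((-2 - 1), -2) == (-max((-u), (-u)))) and ((3 - -3) >= (t - z))) -> false; q = 0; q = 0; [i=3]; q = 0; t = 0; return 48
0 != 48, so the rewrite changes behavior.
verdict: not equivalent; witness: x=0, y=-2, z=0


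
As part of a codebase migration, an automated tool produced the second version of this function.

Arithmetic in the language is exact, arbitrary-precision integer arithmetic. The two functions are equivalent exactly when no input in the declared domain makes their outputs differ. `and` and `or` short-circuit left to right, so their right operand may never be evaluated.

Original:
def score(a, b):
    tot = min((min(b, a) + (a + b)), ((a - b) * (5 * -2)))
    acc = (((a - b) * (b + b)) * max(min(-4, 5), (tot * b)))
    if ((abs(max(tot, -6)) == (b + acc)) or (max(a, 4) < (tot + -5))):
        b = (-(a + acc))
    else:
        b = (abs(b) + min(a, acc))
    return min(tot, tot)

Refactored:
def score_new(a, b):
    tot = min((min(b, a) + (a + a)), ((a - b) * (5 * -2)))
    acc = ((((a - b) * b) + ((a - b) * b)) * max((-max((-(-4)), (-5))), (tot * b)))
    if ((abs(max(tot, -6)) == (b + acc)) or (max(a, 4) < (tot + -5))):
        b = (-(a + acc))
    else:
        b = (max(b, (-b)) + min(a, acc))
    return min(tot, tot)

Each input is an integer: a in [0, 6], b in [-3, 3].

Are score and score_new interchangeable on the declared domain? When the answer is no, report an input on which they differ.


There is a counterexample at a=0, b=1: 1 on one side, 0 on the other.
score: tot = 1; acc = -2; ((abs(max(tot, -6)) == (b + acc)) or (max(a, 4) < (tot + -5))) -> false; b = -1; return 1
score_new: tot = 0; acc = 0; ((abs(max(tot, -6)) == (b + acc)) or (max(a, 4) < (tot + -5))) -> false; b = 1; return 0
verdict: not equivalent; witness: a=0, b=1


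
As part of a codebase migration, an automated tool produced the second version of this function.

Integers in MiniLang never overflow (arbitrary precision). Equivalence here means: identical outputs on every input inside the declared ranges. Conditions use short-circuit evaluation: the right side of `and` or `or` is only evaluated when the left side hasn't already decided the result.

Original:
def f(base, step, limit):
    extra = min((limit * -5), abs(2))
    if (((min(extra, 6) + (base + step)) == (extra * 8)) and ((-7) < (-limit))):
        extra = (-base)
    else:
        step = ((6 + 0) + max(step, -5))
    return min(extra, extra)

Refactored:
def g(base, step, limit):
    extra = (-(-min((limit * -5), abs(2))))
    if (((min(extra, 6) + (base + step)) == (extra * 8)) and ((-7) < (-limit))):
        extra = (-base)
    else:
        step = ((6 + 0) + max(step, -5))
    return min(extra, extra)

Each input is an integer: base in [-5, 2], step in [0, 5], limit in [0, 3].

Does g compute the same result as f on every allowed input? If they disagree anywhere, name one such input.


Changes here: same computation, different form; the full 192-point sweep finds no disagreement.
verdict: equivalent


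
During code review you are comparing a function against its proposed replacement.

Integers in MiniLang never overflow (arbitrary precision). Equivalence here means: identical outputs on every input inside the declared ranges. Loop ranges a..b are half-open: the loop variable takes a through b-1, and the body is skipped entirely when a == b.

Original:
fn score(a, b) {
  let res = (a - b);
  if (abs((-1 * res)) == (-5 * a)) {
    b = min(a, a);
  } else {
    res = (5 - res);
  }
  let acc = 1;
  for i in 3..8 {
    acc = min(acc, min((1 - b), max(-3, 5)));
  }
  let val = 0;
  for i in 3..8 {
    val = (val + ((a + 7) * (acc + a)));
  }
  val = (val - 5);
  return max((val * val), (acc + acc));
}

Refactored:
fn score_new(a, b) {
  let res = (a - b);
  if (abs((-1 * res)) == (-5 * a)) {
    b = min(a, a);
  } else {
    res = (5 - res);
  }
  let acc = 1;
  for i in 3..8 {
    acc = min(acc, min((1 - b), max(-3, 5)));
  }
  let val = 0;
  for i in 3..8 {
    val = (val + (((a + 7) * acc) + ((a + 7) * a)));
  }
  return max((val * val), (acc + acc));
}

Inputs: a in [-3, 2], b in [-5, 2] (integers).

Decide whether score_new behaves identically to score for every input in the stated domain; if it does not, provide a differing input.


At a=-3, b=-5: score gives 2025, score_new gives 1600.
verdict: not equivalent; witness: a=-3, b=-5


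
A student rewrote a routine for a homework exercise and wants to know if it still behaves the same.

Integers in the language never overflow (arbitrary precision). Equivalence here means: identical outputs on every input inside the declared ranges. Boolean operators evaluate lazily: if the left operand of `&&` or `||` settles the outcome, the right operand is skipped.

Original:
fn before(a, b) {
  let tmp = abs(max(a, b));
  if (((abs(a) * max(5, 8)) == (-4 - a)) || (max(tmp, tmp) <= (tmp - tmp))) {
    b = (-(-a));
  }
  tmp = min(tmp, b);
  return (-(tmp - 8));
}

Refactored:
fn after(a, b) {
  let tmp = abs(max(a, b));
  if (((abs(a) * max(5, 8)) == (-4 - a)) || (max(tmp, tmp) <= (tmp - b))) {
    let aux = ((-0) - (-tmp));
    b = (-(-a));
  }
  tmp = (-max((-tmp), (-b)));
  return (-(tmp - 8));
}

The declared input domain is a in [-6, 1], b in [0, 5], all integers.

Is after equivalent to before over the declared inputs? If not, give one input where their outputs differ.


Not equivalent: a=1, b=0 separates them (8 vs 7).
before: tmp := 1 | (((abs(a) * max(5, 8)) == (-4 - a)) || (max(tmp, tmp) <= (tmp - tmp))): false | tmp := 0 | result 8
after: tmp := 1 | (((abs(a) * max(5, 8)) == (-4 - a)) || (max(tmp, tmp) <= (tmp - b))): true | aux := 1 | b := 1 | tmp := 1 | result 7
verdict: not equivalent; witness: a=1, b=0


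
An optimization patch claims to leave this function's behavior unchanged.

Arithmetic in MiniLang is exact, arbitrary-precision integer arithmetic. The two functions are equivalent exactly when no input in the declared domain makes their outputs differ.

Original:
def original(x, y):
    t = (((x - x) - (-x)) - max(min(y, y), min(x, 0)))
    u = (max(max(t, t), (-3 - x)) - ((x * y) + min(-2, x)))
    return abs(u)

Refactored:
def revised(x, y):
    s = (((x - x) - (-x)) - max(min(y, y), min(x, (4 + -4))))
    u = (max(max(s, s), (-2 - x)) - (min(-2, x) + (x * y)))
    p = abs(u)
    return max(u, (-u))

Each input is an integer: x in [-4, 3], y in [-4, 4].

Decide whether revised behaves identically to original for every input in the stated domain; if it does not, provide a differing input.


Evaluate both at x=-4, y=-4.
original: t=0, then u=-11, then returns 11
revised: s=0, then u=-10, then p=10, then returns 10
11 against 10: the behavior changed.
verdict: not equivalent; witness: x=-4, y=-4


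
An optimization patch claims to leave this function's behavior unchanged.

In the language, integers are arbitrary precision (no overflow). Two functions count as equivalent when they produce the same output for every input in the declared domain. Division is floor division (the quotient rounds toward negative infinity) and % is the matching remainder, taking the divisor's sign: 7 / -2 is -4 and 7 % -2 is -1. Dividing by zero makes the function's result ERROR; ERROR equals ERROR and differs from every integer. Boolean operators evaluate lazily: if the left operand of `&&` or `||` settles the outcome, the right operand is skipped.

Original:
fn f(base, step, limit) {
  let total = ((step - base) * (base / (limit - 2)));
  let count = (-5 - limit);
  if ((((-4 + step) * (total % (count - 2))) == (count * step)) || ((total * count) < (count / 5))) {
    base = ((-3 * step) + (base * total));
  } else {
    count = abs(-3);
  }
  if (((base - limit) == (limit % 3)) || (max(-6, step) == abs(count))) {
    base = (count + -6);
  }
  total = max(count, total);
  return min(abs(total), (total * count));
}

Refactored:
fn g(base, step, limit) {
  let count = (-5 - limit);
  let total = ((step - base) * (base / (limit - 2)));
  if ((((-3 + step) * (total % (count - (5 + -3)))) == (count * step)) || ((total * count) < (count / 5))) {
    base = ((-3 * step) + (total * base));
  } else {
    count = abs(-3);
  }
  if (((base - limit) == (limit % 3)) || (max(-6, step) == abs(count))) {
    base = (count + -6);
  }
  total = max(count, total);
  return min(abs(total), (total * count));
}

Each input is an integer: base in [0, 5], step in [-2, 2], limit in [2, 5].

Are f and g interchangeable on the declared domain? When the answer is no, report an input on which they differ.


The rewrite breaks on base=1, step=-1, limit=3, where the results are 3 and 2.
f: total becomes -2; next count becomes -8; next ((((-4 + step) * (total % (count - 2))) == (count * step)) || ((total * count) < (count / 5))) evaluates to false; next count becomes 3; next (((base - limit) == (limit % 3)) || (max(-6, step) == abs(count))) evaluates to false; next total becomes 3; next final value 3
g: count becomes -8; next total becomes -2; next ((((-3 + step) * (total % (count - (5 + -3)))) == (count * step)) || ((total * count) < (count / 5))) evaluates to true; next base becomes 1; next (((base - limit) == (limit % 3)) || (max(-6, step) == abs(count))) evaluates to false; next total becomes -2; next final value 2
verdict: not equivalent; witness: base=1, step=-1, limit=3


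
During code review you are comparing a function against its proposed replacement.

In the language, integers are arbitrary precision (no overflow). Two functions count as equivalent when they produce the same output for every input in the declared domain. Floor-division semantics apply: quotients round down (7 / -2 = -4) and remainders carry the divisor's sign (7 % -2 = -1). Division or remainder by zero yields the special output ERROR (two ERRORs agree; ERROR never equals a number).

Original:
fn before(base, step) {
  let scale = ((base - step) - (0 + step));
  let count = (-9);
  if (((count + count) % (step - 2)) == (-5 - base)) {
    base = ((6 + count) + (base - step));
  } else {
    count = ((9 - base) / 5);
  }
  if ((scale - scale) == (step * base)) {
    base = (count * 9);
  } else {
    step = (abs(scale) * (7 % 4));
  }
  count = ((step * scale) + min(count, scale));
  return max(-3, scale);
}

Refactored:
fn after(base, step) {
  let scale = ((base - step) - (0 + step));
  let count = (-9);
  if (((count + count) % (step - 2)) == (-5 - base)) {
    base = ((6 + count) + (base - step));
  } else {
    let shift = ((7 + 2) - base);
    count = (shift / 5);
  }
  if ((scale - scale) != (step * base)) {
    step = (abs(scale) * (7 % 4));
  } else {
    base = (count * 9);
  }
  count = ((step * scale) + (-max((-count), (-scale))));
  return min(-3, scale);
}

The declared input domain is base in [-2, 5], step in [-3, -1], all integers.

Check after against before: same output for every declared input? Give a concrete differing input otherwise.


The rewrite breaks on base=-2, step=-3, where the results are 4 and -3.
before: scale=4, then count=-9, then (((count + count) % (step - 2)) == (-5 - base)) is true, then base=-2, then ((scale - scale) == (step * base)) is false, then step=12, then count=39, then returns 4
after: scale=4, then count=-9, then (((count + count) % (step - 2)) == (-5 - base)) is true, then base=-2, then ((scale - scale) != (step * base)) is true, then step=12, then count=39, then returns -3
verdict: not equivalent; witness: base=-2, step=-3


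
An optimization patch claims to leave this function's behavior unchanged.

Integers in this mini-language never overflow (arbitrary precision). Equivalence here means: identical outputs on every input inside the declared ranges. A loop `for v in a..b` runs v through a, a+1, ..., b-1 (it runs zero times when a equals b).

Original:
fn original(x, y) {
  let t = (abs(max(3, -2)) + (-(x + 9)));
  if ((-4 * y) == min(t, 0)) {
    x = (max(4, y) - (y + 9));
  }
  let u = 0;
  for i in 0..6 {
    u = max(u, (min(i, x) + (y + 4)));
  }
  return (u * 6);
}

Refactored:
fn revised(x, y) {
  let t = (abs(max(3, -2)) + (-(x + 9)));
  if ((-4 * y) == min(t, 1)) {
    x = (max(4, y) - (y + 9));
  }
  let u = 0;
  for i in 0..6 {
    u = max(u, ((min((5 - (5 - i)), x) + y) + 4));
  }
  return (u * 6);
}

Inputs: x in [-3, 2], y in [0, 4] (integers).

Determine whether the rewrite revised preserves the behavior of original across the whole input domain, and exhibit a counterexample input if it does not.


Equivalent. The suspicious edit (`0` became `1`) never changes the result for any input inside the declared domain.
Sweeping the whole domain (30 inputs) finds no disagreement.
As a probe, take x=-3, y=2: original runs t := -3 | ((-4 * y) == min(t, 0)): false | u := 0 | iter i=0: | u := 3 | iter i=1: | u := 3 | iter i=2: | u := 3 | iter i=3: | u := 3 | iter i=4: | u := 3 | iter i=5: | u := 3 | result 18; revised runs t := -3 | ((-4 * y) == min(t, 1)): false | u := 0 | iter i=0: | u := 3 | iter i=1: | u := 3 | iter i=2: | u := 3 | iter i=3: | u := 3 | iter i=4: | u := 3 | iter i=5: | u := 3 | result 18; both end at 18.
verdict: equivalent


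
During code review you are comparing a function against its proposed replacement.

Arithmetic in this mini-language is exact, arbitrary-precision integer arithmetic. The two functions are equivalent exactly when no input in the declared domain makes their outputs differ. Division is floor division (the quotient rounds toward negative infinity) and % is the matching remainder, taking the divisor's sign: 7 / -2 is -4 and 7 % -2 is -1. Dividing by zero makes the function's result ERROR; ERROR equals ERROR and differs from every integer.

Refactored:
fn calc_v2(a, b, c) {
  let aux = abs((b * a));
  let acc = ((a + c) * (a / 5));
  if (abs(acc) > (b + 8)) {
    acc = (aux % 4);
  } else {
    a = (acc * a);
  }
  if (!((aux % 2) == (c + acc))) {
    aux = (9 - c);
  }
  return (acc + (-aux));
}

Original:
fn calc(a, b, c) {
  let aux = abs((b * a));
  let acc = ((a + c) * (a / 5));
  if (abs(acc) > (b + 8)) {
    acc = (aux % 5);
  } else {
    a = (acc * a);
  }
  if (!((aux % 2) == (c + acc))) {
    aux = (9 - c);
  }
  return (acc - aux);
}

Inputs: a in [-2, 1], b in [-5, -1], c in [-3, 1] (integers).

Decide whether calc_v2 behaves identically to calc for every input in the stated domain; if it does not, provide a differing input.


Consider the input a=-2, b=-5, c=-3.
calc: aux = 10; acc = 5; (abs(acc) > (b + 8)) -> true; acc = 0; (!((aux % 2) == (c + acc))) -> true; aux = 12; return -12
calc_v2: aux = 10; acc = 5; (abs(acc) > (b + 8)) -> true; acc = 2; (!((aux % 2) == (c + acc))) -> true; aux = 12; return -10
-12 and -10 differ, so these are not the same function on this domain.
verdict: not equivalent; witness: a=-2, b=-5, c=-3


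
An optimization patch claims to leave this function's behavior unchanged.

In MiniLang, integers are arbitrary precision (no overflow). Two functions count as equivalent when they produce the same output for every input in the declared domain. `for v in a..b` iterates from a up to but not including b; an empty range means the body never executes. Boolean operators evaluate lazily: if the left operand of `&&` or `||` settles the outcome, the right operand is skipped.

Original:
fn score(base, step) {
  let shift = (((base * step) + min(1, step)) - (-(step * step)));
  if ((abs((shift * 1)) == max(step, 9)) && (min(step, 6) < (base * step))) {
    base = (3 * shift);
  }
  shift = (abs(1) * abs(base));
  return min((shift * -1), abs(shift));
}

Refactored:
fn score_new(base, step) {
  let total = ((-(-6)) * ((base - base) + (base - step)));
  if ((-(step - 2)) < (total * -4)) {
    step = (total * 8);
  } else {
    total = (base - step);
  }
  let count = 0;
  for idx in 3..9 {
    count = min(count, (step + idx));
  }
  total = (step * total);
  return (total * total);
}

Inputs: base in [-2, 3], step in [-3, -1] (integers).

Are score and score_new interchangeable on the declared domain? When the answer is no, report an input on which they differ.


base=-2, step=-3 yields -2 from score but 9 from score_new.
verdict: not equivalent; witness: base=-2, step=-3


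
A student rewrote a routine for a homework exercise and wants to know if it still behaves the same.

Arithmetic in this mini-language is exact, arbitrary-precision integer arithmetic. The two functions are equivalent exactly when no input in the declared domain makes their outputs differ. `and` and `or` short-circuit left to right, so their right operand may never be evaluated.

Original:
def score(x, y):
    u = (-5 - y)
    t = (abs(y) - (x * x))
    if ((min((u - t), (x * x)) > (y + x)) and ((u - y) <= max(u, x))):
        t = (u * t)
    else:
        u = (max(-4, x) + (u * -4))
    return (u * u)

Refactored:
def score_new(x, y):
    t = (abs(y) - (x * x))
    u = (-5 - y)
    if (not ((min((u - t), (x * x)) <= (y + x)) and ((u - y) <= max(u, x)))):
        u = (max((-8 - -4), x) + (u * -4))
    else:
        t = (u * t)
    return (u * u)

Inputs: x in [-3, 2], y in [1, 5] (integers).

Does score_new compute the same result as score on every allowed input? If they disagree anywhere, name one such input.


Not equivalent: x=-3, y=1 separates them (36 vs 441).
score: u becomes -6; next t becomes -8; next ((min((u - t), (x * x)) > (y + x)) and ((u - y) <= max(u, x))) evaluates to true; next t becomes 48; next final value 36
score_new: t becomes -8; next u becomes -6; next (not ((min((u - t), (x * x)) <= (y + x)) and ((u - y) <= max(u, x)))) evaluates to true; next u becomes 21; next final value 441
verdict: not equivalent; witness: x=-3, y=1


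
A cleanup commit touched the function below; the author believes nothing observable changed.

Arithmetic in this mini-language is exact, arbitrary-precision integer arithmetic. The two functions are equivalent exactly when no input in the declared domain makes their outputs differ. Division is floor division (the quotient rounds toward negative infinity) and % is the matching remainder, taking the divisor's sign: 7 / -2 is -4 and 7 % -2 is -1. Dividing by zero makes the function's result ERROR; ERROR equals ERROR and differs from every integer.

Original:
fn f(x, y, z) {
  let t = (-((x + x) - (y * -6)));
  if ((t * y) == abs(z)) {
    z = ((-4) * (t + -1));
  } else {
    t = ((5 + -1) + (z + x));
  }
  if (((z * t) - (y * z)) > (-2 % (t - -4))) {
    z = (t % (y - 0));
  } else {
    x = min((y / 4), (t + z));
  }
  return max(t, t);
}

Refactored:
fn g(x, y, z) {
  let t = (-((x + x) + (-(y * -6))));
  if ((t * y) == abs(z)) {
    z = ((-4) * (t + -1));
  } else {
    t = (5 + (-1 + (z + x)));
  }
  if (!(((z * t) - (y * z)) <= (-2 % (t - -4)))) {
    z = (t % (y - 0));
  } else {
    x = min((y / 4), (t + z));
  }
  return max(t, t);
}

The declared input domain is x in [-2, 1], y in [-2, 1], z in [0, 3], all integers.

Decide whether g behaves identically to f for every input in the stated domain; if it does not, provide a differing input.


Side by side, the visible changes include: arithmetic usage differs; boolean connective usage differs; comparison usage differs.
As a probe, take x=0, y=0, z=0: f runs t becomes 0; next ((t * y) == abs(z)) evaluates to true; next z becomes 4; next (((z * t) - (y * z)) > (-2 % (t - -4))) evaluates to false; next x becomes 0; next final value 0; g runs t becomes 0; next ((t * y) == abs(z)) evaluates to true; next z becomes 4; next (!(((z * t) - (y * z)) <= (-2 % (t - -4)))) evaluates to false; next x becomes 0; next final value 0; both end at 0.
Sweeping the whole domain (64 inputs) finds no disagreement.
verdict: equivalent


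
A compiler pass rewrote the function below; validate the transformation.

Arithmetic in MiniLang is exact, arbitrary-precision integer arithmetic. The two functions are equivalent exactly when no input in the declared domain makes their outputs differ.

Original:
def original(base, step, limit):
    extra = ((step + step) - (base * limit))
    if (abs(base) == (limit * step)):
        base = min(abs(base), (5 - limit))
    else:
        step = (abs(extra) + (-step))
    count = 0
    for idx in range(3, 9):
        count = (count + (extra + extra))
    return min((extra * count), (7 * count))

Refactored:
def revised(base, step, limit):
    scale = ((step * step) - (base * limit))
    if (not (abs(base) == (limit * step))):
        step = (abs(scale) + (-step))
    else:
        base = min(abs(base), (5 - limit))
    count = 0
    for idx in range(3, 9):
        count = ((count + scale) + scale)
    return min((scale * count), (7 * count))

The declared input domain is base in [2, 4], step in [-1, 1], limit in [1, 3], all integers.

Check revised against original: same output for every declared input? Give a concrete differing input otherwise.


Try base=2, step=-1, limit=1.
original: extra=-4, then (abs(base) == (limit * step)) is false, then step=5, then count=0, then (idx=3), then count=-8, then (idx=4), then count=-16, then (idx=5), then count=-24, then (idx=6), then count=-32, then (idx=7), then count=-40, then (idx=8), then count=-48, then returns -336
revised: scale=-1, then (not (abs(base) == (limit * step))) is true, then step=2, then count=0, then (idx=3), then count=-2, then (idx=4), then count=-4, then (idx=5), then count=-6, then (idx=6), then count=-8, then (idx=7), then count=-10, then (idx=8), then count=-12, then returns -84
-336 and -84 differ, so these are not the same function on this domain.
verdict: not equivalent; witness: base=2, step=-1, limit=1


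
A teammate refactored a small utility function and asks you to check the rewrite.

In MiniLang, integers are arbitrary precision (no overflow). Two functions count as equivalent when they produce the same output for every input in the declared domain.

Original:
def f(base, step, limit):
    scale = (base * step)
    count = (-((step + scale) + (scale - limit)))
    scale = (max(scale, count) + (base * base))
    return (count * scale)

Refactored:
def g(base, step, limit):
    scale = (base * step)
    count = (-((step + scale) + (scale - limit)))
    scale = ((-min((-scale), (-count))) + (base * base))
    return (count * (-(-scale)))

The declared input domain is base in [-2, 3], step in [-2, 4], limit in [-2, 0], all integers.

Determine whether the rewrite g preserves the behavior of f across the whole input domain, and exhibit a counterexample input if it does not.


Comparing the listings, the differences include: min/max/abs usage differs.
Tracing base=-1, step=-1, limit=-1: f: scale=1, then count=-2, then scale=2, then returns -4 | g: scale=1, then count=-2, then scale=2, then returns -4 — matching result -4.
Sweeping the whole domain (126 inputs) finds no disagreement.
verdict: equivalent
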